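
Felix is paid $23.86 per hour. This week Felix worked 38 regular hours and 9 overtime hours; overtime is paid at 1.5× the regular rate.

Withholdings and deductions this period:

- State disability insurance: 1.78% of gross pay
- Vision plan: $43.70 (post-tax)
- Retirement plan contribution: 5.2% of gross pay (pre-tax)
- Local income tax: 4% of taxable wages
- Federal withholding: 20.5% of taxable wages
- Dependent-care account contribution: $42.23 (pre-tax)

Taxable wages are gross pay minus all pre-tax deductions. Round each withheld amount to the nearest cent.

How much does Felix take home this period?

$782.03

Regular pay: 38 × $23.86 = $906.68
Overtime pay: 9 × $23.86 × 1.5 = $322.11
Gross pay = $906.68 + $322.11 = $1,228.79
Retirement plan contribution: $1,228.79 × 0.052 = $63.90
Dependent-care account contribution: $42.23
Pre-tax total = $63.90 + $42.23 = $106.13
Taxable wages = $1,228.79 − $106.13 = $1,122.66
Federal withholding: $1,122.66 × 0.205 = $230.15
Local income tax: $1,122.66 × 0.04 = $44.91
State disability insurance: $1,228.79 × 0.0178 = $21.87
Vision plan: $43.70
Total deductions = $63.90 + $42.23 + $230.15 + $44.91 + $21.87 + $43.70 = $446.76
Net pay = $1,228.79 − $446.76 = $782.03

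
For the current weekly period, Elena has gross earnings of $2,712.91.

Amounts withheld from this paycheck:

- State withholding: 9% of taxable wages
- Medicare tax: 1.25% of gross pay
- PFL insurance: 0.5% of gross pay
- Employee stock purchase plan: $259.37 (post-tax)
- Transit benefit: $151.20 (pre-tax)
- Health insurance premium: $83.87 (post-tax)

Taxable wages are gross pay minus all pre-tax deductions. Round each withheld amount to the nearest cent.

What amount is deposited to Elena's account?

Transit benefit: $151.20
Taxable wages = $2,712.91 − $151.20 = $2,561.71
State withholding: $2,561.71 × 0.09 = $230.55
PFL insurance: $2,712.91 × 0.005 = $13.56
Medicare tax: $2,712.91 × 0.0125 = $33.91
Employee stock purchase plan: $259.37
Health insurance premium: $83.87
Total deductions = $151.20 + $230.55 + $13.56 + $33.91 + $259.37 + $83.87 = $772.46
Net pay = $2,712.91 − $772.46 = $1,940.45

$1,940.45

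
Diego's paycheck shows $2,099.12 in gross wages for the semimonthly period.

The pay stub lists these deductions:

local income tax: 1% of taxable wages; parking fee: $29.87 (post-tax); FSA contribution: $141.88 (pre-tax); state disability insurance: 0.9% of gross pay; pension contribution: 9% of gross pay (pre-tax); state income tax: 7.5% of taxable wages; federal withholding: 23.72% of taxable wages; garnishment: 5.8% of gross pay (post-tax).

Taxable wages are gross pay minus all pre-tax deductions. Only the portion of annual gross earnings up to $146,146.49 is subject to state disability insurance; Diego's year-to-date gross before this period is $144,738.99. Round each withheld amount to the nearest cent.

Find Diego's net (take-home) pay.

$1,034.28

Pension contribution: $2,099.12 × 0.09 = $188.92
FSA contribution: $141.88
Pre-tax total = $188.92 + $141.88 = $330.80
Taxable wages = $2,099.12 − $330.80 = $1,768.32
Local income tax: $1,768.32 × 0.01 = $17.68
State income tax: $1,768.32 × 0.075 = $132.62
Federal withholding: $1,768.32 × 0.2372 = $419.45
State disability insurance: only $146,146.49 − $144,738.99 = $1,407.50 of this check is subject → $1,407.50 × 0.009 = $12.67
Parking fee: $29.87
Garnishment: $2,099.12 × 0.058 = $121.75
Total deductions = $188.92 + $141.88 + $17.68 + $132.62 + $419.45 + $12.67 + $29.87 + $121.75 = $1,064.84
Net pay = $2,099.12 − $1,064.84 = $1,034.28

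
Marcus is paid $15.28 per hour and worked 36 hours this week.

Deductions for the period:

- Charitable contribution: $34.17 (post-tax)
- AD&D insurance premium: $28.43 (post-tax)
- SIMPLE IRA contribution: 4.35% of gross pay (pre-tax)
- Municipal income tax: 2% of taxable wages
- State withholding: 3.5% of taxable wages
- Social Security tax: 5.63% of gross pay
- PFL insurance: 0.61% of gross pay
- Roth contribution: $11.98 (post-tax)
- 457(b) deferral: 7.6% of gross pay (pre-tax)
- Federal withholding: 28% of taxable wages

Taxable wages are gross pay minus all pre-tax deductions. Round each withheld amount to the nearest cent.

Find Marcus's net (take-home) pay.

$213.17

Gross pay: 36 × $15.28 = $550.08
SIMPLE IRA contribution: $550.08 × 0.0435 = $23.93
457(b) deferral: $550.08 × 0.076 = $41.81
Pre-tax total = $23.93 + $41.81 = $65.74
Taxable wages = $550.08 − $65.74 = $484.34
Municipal income tax: $484.34 × 0.02 = $9.69
Federal withholding: $484.34 × 0.28 = $135.62
State withholding: $484.34 × 0.035 = $16.95
PFL insurance: $550.08 × 0.0061 = $3.36
Social Security tax: $550.08 × 0.0563 = $30.97
AD&D insurance premium: $28.43
Charitable contribution: $34.17
Roth contribution: $11.98
Total deductions = $23.93 + $41.81 + $9.69 + $135.62 + $16.95 + $3.36 + $30.97 + $28.43 + $34.17 + $11.98 = $336.91
Net pay = $550.08 − $336.91 = $213.17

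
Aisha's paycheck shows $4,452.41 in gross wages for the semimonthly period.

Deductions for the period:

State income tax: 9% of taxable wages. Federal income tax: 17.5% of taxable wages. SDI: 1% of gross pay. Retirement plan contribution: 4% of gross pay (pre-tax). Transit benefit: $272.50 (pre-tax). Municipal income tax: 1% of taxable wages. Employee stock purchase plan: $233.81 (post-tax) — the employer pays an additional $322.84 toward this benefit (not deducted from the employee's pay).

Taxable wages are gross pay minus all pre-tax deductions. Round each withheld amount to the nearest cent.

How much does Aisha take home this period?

$2,622.98

Transit benefit: $272.50
Retirement plan contribution: $4,452.41 × 0.04 = $178.10
Pre-tax total = $272.50 + $178.10 = $450.60
Taxable wages = $4,452.41 − $450.60 = $4,001.81
Municipal income tax: $4,001.81 × 0.01 = $40.02
State income tax: $4,001.81 × 0.09 = $360.16
Federal income tax: $4,001.81 × 0.175 = $700.32
SDI: $4,452.41 × 0.01 = $44.52
Employee stock purchase plan: $233.81
(Employer's $322.84 toward employee stock purchase plan is not withheld from the employee.)
Total deductions = $272.50 + $178.10 + $40.02 + $360.16 + $700.32 + $44.52 + $233.81 = $1,829.43
Net pay = $4,452.41 − $1,829.43 = $2,622.98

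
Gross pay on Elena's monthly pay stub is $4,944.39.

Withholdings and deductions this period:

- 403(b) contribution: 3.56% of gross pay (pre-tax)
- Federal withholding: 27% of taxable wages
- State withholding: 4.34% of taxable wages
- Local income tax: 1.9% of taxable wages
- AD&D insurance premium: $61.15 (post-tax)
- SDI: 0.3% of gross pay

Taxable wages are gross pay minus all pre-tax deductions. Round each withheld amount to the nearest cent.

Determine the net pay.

$3,107.38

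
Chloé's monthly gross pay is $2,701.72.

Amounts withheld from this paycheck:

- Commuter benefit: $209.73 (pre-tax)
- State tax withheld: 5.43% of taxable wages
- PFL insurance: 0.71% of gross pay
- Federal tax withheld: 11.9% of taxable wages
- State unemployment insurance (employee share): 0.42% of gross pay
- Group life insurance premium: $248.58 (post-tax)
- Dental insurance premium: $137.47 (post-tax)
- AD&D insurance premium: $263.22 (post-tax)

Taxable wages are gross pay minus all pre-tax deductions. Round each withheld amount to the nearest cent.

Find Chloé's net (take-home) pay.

Commuter benefit: $209.73
Taxable wages = $2,701.72 − $209.73 = $2,491.99
Federal tax withheld: $2,491.99 × 0.119 = $296.55
State tax withheld: $2,491.99 × 0.0543 = $135.32
State unemployment insurance (employee share): $2,701.72 × 0.0042 = $11.35
PFL insurance: $2,701.72 × 0.0071 = $19.18
Group life insurance premium: $248.58
AD&D insurance premium: $263.22
Dental insurance premium: $137.47
Total deductions = $209.73 + $296.55 + $135.32 + $11.35 + $19.18 + $248.58 + $263.22 + $137.47 = $1,321.40
Net pay = $2,701.72 − $1,321.40 = $1,380.32

$1,380.32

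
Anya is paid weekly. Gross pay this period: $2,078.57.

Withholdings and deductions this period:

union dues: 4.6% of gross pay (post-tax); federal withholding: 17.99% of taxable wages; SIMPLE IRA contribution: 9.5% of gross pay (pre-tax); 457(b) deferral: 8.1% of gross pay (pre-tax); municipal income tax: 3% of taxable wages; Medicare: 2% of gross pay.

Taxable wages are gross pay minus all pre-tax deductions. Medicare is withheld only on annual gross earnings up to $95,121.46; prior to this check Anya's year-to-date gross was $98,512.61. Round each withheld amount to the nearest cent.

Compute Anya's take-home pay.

$1,257.64

SIMPLE IRA contribution: $2,078.57 × 0.095 = $197.46
457(b) deferral: $2,078.57 × 0.081 = $168.36
Pre-tax total = $197.46 + $168.36 = $365.82
Taxable wages = $2,078.57 − $365.82 = $1,712.75
Municipal income tax: $1,712.75 × 0.03 = $51.38
Federal withholding: $1,712.75 × 0.1799 = $308.12
Medicare: annual cap $95,121.46 already reached (YTD $98,512.61), so $0.00
Union dues: $2,078.57 × 0.046 = $95.61
Total deductions = $197.46 + $168.36 + $51.38 + $308.12 + $0.00 + $95.61 = $820.93
Net pay = $2,078.57 − $820.93 = $1,257.64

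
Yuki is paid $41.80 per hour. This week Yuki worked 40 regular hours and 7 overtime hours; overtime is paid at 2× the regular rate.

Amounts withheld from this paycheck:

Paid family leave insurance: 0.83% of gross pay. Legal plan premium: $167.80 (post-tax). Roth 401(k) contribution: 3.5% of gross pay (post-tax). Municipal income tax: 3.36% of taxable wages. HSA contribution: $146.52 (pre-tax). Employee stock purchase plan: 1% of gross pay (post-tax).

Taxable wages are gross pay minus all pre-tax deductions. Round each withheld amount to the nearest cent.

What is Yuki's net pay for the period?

$1,751.66

Regular pay: 40 × $41.80 = $1,672.00
Overtime pay: 7 × $41.80 × 2 = $585.20
Gross pay = $1,672.00 + $585.20 = $2,257.20
HSA contribution: $146.52
Taxable wages = $2,257.20 − $146.52 = $2,110.68
Municipal income tax: $2,110.68 × 0.0336 = $70.92
Paid family leave insurance: $2,257.20 × 0.0083 = $18.73
Employee stock purchase plan: $2,257.20 × 0.01 = $22.57
Legal plan premium: $167.80
Roth 401(k) contribution: $2,257.20 × 0.035 = $79.00
Total deductions = $146.52 + $70.92 + $18.73 + $22.57 + $167.80 + $79.00 = $505.54
Net pay = $2,257.20 − $505.54 = $1,751.66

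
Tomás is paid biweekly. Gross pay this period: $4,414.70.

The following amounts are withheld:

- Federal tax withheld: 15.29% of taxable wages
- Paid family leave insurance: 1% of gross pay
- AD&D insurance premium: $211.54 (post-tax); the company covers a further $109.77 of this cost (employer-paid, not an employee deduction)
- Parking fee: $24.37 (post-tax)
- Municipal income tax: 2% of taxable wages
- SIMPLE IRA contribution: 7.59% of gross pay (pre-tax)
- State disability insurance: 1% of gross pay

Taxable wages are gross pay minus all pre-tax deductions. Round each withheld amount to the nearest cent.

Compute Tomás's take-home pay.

SIMPLE IRA contribution: $4,414.70 × 0.0759 = $335.08
Taxable wages = $4,414.70 − $335.08 = $4,079.62
Municipal income tax: $4,079.62 × 0.02 = $81.59
Federal tax withheld: $4,079.62 × 0.1529 = $623.77
Paid family leave insurance: $4,414.70 × 0.01 = $44.15
State disability insurance: $4,414.70 × 0.01 = $44.15
Parking fee: $24.37
AD&D insurance premium: $211.54
(Employer's $109.77 toward AD&D insurance premium is not withheld from the employee.)
Total deductions = $335.08 + $81.59 + $623.77 + $44.15 + $44.15 + $24.37 + $211.54 = $1,364.65
Net pay = $4,414.70 − $1,364.65 = $3,050.05

$3,050.05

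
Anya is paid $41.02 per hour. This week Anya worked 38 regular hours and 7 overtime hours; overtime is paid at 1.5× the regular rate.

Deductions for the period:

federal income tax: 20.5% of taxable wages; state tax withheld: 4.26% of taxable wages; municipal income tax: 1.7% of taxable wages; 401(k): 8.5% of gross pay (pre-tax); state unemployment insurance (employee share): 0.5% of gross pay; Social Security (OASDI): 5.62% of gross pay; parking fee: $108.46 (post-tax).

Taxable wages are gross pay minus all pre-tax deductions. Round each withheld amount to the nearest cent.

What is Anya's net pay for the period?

$1,108.47

Regular pay: 38 × $41.02 = $1,558.76
Overtime pay: 7 × $41.02 × 1.5 = $430.71
Gross pay = $1,558.76 + $430.71 = $1,989.47
401(k): $1,989.47 × 0.085 = $169.10
Taxable wages = $1,989.47 − $169.10 = $1,820.37
Federal income tax: $1,820.37 × 0.205 = $373.18
Municipal income tax: $1,820.37 × 0.017 = $30.95
State tax withheld: $1,820.37 × 0.0426 = $77.55
Social Security (OASDI): $1,989.47 × 0.0562 = $111.81
State unemployment insurance (employee share): $1,989.47 × 0.005 = $9.95
Parking fee: $108.46
Total deductions = $169.10 + $373.18 + $30.95 + $77.55 + $111.81 + $9.95 + $108.46 = $881.00
Net pay = $1,989.47 − $881.00 = $1,108.47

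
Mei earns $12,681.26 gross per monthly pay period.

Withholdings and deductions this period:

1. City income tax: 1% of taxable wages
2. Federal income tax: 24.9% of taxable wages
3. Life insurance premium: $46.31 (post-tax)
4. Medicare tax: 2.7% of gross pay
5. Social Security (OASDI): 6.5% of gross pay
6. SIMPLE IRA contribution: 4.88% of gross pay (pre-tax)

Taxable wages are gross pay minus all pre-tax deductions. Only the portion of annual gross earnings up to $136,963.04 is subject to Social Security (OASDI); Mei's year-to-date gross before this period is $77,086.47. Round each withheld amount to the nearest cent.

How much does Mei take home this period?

$7,725.27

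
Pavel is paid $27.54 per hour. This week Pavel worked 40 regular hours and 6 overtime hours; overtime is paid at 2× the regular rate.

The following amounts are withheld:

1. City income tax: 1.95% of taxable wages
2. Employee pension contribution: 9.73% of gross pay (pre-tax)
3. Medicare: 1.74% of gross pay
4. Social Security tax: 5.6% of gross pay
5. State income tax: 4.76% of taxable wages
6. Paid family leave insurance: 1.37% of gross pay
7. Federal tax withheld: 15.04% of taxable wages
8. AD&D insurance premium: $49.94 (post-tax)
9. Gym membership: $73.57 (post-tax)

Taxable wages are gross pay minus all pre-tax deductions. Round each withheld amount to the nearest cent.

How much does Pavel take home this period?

$763.32

Regular pay: 40 × $27.54 = $1101.60
Overtime pay: 6 × $27.54 × 2 = $330.48
Gross pay = $1101.60 + $330.48 = $1432.08
Employee pension contribution: $1432.08 × 0.0973 = $139.34
Taxable wages = $1432.08 − $139.34 = $1292.74
Federal tax withheld: $1292.74 × 0.1504 = $194.43
City income tax: $1292.74 × 0.0195 = $25.21
State income tax: $1292.74 × 0.0476 = $61.53
Medicare: $1432.08 × 0.0174 = $24.92
Paid family leave insurance: $1432.08 × 0.0137 = $19.62
Social Security tax: $1432.08 × 0.056 = $80.20
Gym membership: $73.57
AD&D insurance premium: $49.94
Total deductions = $139.34 + $194.43 + $25.21 + $61.53 + $24.92 + $19.62 + $80.20 + $73.57 + $49.94 = $668.76
Net pay = $1432.08 − $668.76 = $763.32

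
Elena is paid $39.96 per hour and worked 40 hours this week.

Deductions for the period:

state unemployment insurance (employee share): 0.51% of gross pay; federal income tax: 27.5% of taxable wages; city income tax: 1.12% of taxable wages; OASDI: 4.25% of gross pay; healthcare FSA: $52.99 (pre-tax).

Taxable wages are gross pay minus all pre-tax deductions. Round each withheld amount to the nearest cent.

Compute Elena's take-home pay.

Gross pay: 40 × $39.96 = $1,598.40
Healthcare FSA: $52.99
Taxable wages = $1,598.40 − $52.99 = $1,545.41
City income tax: $1,545.41 × 0.0112 = $17.31
Federal income tax: $1,545.41 × 0.275 = $424.99
State unemployment insurance (employee share): $1,598.40 × 0.0051 = $8.15
OASDI: $1,598.40 × 0.0425 = $67.93
Total deductions = $52.99 + $17.31 + $424.99 + $8.15 + $67.93 = $571.37
Net pay = $1,598.40 − $571.37 = $1,027.03

$1,027.03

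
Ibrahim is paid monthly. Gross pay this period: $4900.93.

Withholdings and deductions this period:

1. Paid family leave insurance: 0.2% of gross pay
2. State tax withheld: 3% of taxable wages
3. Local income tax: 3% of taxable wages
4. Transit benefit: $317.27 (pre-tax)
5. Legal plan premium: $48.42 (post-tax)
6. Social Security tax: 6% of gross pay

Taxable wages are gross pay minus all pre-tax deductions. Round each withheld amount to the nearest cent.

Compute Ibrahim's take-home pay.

$3956.36

Transit benefit: $317.27
Taxable wages = $4900.93 − $317.27 = $4583.66
Local income tax: $4583.66 × 0.03 = $137.51
State tax withheld: $4583.66 × 0.03 = $137.51
Social Security tax: $4900.93 × 0.06 = $294.06
Paid family leave insurance: $4900.93 × 0.002 = $9.80
Legal plan premium: $48.42
Total deductions = $317.27 + $137.51 + $137.51 + $294.06 + $9.80 + $48.42 = $944.57
Net pay = $4900.93 − $944.57 = $3956.36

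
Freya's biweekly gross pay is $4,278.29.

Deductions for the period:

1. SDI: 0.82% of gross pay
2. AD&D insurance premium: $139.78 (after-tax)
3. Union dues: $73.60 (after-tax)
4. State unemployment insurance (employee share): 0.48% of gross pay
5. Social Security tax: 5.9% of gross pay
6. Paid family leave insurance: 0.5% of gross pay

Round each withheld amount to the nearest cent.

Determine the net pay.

Paid family leave insurance: $4,278.29 × 0.005 = $21.39
SDI: $4,278.29 × 0.0082 = $35.08
Social Security tax: $4,278.29 × 0.059 = $252.42
State unemployment insurance (employee share): $4,278.29 × 0.0048 = $20.54
Union dues: $73.60
AD&D insurance premium: $139.78
Total deductions = $21.39 + $35.08 + $252.42 + $20.54 + $73.60 + $139.78 = $542.81
Net pay = $4,278.29 − $542.81 = $3,735.48

$3,735.48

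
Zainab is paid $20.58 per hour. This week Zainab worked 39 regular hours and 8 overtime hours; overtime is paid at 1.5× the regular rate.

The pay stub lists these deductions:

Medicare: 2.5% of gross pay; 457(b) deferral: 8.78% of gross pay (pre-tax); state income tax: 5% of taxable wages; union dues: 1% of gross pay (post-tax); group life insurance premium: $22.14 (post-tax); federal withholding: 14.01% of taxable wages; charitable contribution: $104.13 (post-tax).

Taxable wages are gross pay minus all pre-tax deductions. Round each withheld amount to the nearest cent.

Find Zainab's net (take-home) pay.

Regular pay: 39 × $20.58 = $802.62
Overtime pay: 8 × $20.58 × 1.5 = $246.96
Gross pay = $802.62 + $246.96 = $1049.58
457(b) deferral: $1049.58 × 0.0878 = $92.15
Taxable wages = $1049.58 − $92.15 = $957.43
State income tax: $957.43 × 0.05 = $47.87
Federal withholding: $957.43 × 0.1401 = $134.14
Medicare: $1049.58 × 0.025 = $26.24
Union dues: $1049.58 × 0.01 = $10.50
Group life insurance premium: $22.14
Charitable contribution: $104.13
Total deductions = $92.15 + $47.87 + $134.14 + $26.24 + $10.50 + $22.14 + $104.13 = $437.17
Net pay = $1049.58 − $437.17 = $612.41

$612.41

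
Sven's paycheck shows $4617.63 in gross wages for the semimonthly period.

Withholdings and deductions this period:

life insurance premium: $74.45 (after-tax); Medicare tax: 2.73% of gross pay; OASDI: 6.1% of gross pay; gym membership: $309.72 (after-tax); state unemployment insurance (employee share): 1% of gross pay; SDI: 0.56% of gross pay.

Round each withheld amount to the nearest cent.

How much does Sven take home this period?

$3753.68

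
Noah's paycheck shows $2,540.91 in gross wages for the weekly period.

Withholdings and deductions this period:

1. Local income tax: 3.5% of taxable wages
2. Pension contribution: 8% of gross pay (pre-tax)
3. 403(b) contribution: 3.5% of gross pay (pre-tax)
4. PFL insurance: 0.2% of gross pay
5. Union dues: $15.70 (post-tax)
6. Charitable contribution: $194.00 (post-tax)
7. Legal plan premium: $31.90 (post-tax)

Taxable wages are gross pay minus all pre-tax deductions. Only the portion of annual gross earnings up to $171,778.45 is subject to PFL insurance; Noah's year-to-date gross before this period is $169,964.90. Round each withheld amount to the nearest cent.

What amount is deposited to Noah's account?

403(b) contribution: $2,540.91 × 0.035 = $88.93
Pension contribution: $2,540.91 × 0.08 = $203.27
Pre-tax total = $88.93 + $203.27 = $292.20
Taxable wages = $2,540.91 − $292.20 = $2,248.71
Local income tax: $2,248.71 × 0.035 = $78.70
PFL insurance: only $171,778.45 − $169,964.90 = $1,813.55 of this check is subject → $1,813.55 × 0.002 = $3.63
Legal plan premium: $31.90
Union dues: $15.70
Charitable contribution: $194.00
Total deductions = $88.93 + $203.27 + $78.70 + $3.63 + $31.90 + $15.70 + $194.00 = $616.13
Net pay = $2,540.91 − $616.13 = $1,924.78

$1,924.78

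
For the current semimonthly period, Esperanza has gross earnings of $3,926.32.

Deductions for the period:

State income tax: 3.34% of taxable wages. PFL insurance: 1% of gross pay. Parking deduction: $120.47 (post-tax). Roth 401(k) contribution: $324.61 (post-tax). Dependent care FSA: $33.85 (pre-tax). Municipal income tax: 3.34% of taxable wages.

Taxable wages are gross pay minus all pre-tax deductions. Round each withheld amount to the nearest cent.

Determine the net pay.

$3,148.11

Dependent care FSA: $33.85
Taxable wages = $3,926.32 − $33.85 = $3,892.47
Municipal income tax: $3,892.47 × 0.0334 = $130.01
State income tax: $3,892.47 × 0.0334 = $130.01
PFL insurance: $3,926.32 × 0.01 = $39.26
Roth 401(k) contribution: $324.61
Parking deduction: $120.47
Total deductions = $33.85 + $130.01 + $130.01 + $39.26 + $324.61 + $120.47 = $778.21
Net pay = $3,926.32 − $778.21 = $3,148.11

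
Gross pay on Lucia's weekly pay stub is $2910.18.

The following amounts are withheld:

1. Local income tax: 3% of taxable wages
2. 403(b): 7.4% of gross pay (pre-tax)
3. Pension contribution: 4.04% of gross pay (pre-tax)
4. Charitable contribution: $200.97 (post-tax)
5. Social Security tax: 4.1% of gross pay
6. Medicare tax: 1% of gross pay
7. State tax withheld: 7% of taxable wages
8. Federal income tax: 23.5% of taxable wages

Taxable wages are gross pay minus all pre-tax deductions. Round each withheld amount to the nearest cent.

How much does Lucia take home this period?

Pension contribution: $2910.18 × 0.0404 = $117.57
403(b): $2910.18 × 0.074 = $215.35
Pre-tax total = $117.57 + $215.35 = $332.92
Taxable wages = $2910.18 − $332.92 = $2577.26
Federal income tax: $2577.26 × 0.235 = $605.66
Local income tax: $2577.26 × 0.03 = $77.32
State tax withheld: $2577.26 × 0.07 = $180.41
Medicare tax: $2910.18 × 0.01 = $29.10
Social Security tax: $2910.18 × 0.041 = $119.32
Charitable contribution: $200.97
Total deductions = $117.57 + $215.35 + $605.66 + $77.32 + $180.41 + $29.10 + $119.32 + $200.97 = $1545.70
Net pay = $2910.18 − $1545.70 = $1364.48

$1364.48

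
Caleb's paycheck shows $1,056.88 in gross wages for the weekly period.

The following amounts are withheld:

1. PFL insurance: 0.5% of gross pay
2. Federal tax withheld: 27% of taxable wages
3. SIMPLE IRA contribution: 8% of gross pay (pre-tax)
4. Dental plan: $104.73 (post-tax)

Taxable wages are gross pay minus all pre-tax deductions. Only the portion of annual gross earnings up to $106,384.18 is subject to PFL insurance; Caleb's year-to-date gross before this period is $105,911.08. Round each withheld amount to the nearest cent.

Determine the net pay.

$602.70

SIMPLE IRA contribution: $1,056.88 × 0.08 = $84.55
Taxable wages = $1,056.88 − $84.55 = $972.33
Federal tax withheld: $972.33 × 0.27 = $262.53
PFL insurance: only $106,384.18 − $105,911.08 = $473.10 of this check is subject → $473.10 × 0.005 = $2.37
Dental plan: $104.73
Total deductions = $84.55 + $262.53 + $2.37 + $104.73 = $454.18
Net pay = $1,056.88 − $454.18 = $602.70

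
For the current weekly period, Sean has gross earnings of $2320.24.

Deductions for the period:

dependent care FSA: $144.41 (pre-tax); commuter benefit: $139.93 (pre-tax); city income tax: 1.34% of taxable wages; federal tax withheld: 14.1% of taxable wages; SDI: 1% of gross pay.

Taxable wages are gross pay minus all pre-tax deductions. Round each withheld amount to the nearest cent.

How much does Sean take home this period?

Dependent care FSA: $144.41
Commuter benefit: $139.93
Pre-tax total = $144.41 + $139.93 = $284.34
Taxable wages = $2320.24 − $284.34 = $2035.90
City income tax: $2035.90 × 0.0134 = $27.28
Federal tax withheld: $2035.90 × 0.141 = $287.06
SDI: $2320.24 × 0.01 = $23.20
Total deductions = $144.41 + $139.93 + $27.28 + $287.06 + $23.20 = $621.88
Net pay = $2320.24 − $621.88 = $1698.36

$1698.36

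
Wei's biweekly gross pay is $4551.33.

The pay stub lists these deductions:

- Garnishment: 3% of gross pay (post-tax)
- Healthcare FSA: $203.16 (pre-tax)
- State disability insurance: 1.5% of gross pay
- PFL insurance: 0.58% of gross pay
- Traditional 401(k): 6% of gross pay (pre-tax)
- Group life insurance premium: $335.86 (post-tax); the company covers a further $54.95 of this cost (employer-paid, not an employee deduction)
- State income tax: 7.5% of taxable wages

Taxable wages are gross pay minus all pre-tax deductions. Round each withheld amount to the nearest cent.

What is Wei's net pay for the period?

$3202.39

Traditional 401(k): $4551.33 × 0.06 = $273.08
Healthcare FSA: $203.16
Pre-tax total = $273.08 + $203.16 = $476.24
Taxable wages = $4551.33 − $476.24 = $4075.09
State income tax: $4075.09 × 0.075 = $305.63
PFL insurance: $4551.33 × 0.0058 = $26.40
State disability insurance: $4551.33 × 0.015 = $68.27
Group life insurance premium: $335.86
Garnishment: $4551.33 × 0.03 = $136.54
(Employer's $54.95 toward group life insurance premium is not withheld from the employee.)
Total deductions = $273.08 + $203.16 + $305.63 + $26.40 + $68.27 + $335.86 + $136.54 = $1348.94
Net pay = $4551.33 − $1348.94 = $3202.39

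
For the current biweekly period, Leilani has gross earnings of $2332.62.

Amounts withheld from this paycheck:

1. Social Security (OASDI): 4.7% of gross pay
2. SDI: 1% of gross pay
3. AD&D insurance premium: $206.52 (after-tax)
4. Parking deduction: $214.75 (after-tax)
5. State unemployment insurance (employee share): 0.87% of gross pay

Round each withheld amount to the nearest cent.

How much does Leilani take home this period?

Social Security (OASDI): $2332.62 × 0.047 = $109.63
State unemployment insurance (employee share): $2332.62 × 0.0087 = $20.29
SDI: $2332.62 × 0.01 = $23.33
AD&D insurance premium: $206.52
Parking deduction: $214.75
Total deductions = $109.63 + $20.29 + $23.33 + $206.52 + $214.75 = $574.52
Net pay = $2332.62 − $574.52 = $1758.10

$1758.10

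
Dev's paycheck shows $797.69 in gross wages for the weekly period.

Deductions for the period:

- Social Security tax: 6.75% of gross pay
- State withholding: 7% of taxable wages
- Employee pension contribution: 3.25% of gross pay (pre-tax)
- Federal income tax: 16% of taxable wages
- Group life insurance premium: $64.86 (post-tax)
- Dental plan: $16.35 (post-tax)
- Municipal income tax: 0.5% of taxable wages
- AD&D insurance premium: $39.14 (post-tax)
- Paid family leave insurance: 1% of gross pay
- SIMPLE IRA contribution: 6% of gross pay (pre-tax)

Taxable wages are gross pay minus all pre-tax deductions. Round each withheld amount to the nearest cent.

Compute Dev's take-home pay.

$371.62

SIMPLE IRA contribution: $797.69 × 0.06 = $47.86
Employee pension contribution: $797.69 × 0.0325 = $25.92
Pre-tax total = $47.86 + $25.92 = $73.78
Taxable wages = $797.69 − $73.78 = $723.91
State withholding: $723.91 × 0.07 = $50.67
Municipal income tax: $723.91 × 0.005 = $3.62
Federal income tax: $723.91 × 0.16 = $115.83
Paid family leave insurance: $797.69 × 0.01 = $7.98
Social Security tax: $797.69 × 0.0675 = $53.84
Group life insurance premium: $64.86
Dental plan: $16.35
AD&D insurance premium: $39.14
Total deductions = $47.86 + $25.92 + $50.67 + $3.62 + $115.83 + $7.98 + $53.84 + $64.86 + $16.35 + $39.14 = $426.07
Net pay = $797.69 − $426.07 = $371.62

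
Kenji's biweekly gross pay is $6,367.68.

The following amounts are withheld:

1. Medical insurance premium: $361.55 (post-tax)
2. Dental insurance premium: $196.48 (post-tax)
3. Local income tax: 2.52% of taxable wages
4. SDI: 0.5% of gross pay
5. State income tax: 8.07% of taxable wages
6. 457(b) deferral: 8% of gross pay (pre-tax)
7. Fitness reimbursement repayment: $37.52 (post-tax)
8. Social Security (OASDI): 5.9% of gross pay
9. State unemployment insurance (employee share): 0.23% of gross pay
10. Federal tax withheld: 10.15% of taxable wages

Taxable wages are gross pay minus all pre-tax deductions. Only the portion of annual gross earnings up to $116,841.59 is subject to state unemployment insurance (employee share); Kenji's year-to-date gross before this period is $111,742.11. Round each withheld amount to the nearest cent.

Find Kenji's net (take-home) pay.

$3,628.46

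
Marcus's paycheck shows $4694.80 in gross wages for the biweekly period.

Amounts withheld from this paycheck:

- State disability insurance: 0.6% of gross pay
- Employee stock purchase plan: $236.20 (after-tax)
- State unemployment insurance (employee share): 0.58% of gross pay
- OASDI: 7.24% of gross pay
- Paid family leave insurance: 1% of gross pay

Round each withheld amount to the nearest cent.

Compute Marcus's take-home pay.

Paid family leave insurance: $4694.80 × 0.01 = $46.95
State unemployment insurance (employee share): $4694.80 × 0.0058 = $27.23
OASDI: $4694.80 × 0.0724 = $339.90
State disability insurance: $4694.80 × 0.006 = $28.17
Employee stock purchase plan: $236.20
Total deductions = $46.95 + $27.23 + $339.90 + $28.17 + $236.20 = $678.45
Net pay = $4694.80 − $678.45 = $4016.35

$4016.35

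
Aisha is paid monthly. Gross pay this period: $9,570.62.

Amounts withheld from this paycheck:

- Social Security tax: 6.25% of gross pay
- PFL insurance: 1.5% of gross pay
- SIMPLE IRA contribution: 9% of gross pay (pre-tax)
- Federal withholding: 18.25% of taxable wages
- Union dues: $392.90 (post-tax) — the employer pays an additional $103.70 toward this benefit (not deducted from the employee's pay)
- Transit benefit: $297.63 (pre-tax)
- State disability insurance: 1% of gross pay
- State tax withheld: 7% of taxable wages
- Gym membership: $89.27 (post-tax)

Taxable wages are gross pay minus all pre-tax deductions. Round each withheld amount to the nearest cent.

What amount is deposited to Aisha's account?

Transit benefit: $297.63
SIMPLE IRA contribution: $9,570.62 × 0.09 = $861.36
Pre-tax total = $297.63 + $861.36 = $1,158.99
Taxable wages = $9,570.62 − $1,158.99 = $8,411.63
State tax withheld: $8,411.63 × 0.07 = $588.81
Federal withholding: $8,411.63 × 0.1825 = $1,535.12
State disability insurance: $9,570.62 × 0.01 = $95.71
PFL insurance: $9,570.62 × 0.015 = $143.56
Social Security tax: $9,570.62 × 0.0625 = $598.16
Union dues: $392.90
Gym membership: $89.27
(Employer's $103.70 toward union dues is not withheld from the employee.)
Total deductions = $297.63 + $861.36 + $588.81 + $1,535.12 + $95.71 + $143.56 + $598.16 + $392.90 + $89.27 = $4,602.52
Net pay = $9,570.62 − $4,602.52 = $4,968.10

$4,968.10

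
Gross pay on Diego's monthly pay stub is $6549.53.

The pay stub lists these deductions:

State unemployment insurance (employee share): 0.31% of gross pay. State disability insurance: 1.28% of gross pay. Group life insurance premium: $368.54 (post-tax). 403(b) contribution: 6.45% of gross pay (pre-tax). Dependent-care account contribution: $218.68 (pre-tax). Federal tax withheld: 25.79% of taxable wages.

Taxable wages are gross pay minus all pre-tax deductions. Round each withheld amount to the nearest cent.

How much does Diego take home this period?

403(b) contribution: $6549.53 × 0.0645 = $422.44
Dependent-care account contribution: $218.68
Pre-tax total = $422.44 + $218.68 = $641.12
Taxable wages = $6549.53 − $641.12 = $5908.41
Federal tax withheld: $5908.41 × 0.2579 = $1523.78
State unemployment insurance (employee share): $6549.53 × 0.0031 = $20.30
State disability insurance: $6549.53 × 0.0128 = $83.83
Group life insurance premium: $368.54
Total deductions = $422.44 + $218.68 + $1523.78 + $20.30 + $83.83 + $368.54 = $2637.57
Net pay = $6549.53 − $2637.57 = $3911.96

$3911.96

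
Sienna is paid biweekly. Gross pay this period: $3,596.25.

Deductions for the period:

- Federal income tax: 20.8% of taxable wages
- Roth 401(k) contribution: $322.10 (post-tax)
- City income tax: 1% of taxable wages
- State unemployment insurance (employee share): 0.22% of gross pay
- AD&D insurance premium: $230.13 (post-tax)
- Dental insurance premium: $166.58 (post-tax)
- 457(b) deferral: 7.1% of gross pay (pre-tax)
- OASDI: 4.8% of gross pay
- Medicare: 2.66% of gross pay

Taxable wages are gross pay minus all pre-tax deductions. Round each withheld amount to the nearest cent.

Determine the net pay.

457(b) deferral: $3,596.25 × 0.071 = $255.33
Taxable wages = $3,596.25 − $255.33 = $3,340.92
City income tax: $3,340.92 × 0.01 = $33.41
Federal income tax: $3,340.92 × 0.208 = $694.91
State unemployment insurance (employee share): $3,596.25 × 0.0022 = $7.91
Medicare: $3,596.25 × 0.0266 = $95.66
OASDI: $3,596.25 × 0.048 = $172.62
AD&D insurance premium: $230.13
Roth 401(k) contribution: $322.10
Dental insurance premium: $166.58
Total deductions = $255.33 + $33.41 + $694.91 + $7.91 + $95.66 + $172.62 + $230.13 + $322.10 + $166.58 = $1,978.65
Net pay = $3,596.25 − $1,978.65 = $1,617.60

$1,617.60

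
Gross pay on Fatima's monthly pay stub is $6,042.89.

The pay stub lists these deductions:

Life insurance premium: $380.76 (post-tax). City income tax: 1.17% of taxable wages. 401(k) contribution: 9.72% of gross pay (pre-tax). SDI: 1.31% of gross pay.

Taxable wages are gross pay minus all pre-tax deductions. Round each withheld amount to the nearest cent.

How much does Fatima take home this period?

401(k) contribution: $6,042.89 × 0.0972 = $587.37
Taxable wages = $6,042.89 − $587.37 = $5,455.52
City income tax: $5,455.52 × 0.0117 = $63.83
SDI: $6,042.89 × 0.0131 = $79.16
Life insurance premium: $380.76
Total deductions = $587.37 + $63.83 + $79.16 + $380.76 = $1,111.12
Net pay = $6,042.89 − $1,111.12 = $4,931.77

$4,931.77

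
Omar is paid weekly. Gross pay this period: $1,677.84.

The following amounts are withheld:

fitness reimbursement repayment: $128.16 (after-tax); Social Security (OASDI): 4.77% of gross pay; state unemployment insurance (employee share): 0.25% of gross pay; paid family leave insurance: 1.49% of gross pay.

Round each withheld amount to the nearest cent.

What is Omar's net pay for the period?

Paid family leave insurance: $1,677.84 × 0.0149 = $25.00
Social Security (OASDI): $1,677.84 × 0.0477 = $80.03
State unemployment insurance (employee share): $1,677.84 × 0.0025 = $4.19
Fitness reimbursement repayment: $128.16
Total deductions = $25.00 + $80.03 + $4.19 + $128.16 = $237.38
Net pay = $1,677.84 − $237.38 = $1,440.46

$1,440.46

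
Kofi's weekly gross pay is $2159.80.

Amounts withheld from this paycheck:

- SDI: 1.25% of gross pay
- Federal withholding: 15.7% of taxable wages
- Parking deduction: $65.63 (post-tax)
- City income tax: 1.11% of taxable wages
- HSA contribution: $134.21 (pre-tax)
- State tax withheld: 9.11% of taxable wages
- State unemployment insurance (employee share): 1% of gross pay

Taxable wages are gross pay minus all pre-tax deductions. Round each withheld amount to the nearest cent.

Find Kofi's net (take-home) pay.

$1386.33

HSA contribution: $134.21
Taxable wages = $2159.80 − $134.21 = $2025.59
City income tax: $2025.59 × 0.0111 = $22.48
State tax withheld: $2025.59 × 0.0911 = $184.53
Federal withholding: $2025.59 × 0.157 = $318.02
State unemployment insurance (employee share): $2159.80 × 0.01 = $21.60
SDI: $2159.80 × 0.0125 = $27.00
Parking deduction: $65.63
Total deductions = $134.21 + $22.48 + $184.53 + $318.02 + $21.60 + $27.00 + $65.63 = $773.47
Net pay = $2159.80 − $773.47 = $1386.33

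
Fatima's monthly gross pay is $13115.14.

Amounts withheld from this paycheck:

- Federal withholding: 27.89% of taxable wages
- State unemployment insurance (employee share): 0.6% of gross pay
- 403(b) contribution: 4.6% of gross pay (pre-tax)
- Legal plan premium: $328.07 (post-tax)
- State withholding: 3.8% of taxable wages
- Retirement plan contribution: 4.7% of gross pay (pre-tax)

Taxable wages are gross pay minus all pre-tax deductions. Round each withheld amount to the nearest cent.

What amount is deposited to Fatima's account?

Retirement plan contribution: $13115.14 × 0.047 = $616.41
403(b) contribution: $13115.14 × 0.046 = $603.30
Pre-tax total = $616.41 + $603.30 = $1219.71
Taxable wages = $13115.14 − $1219.71 = $11895.43
State withholding: $11895.43 × 0.038 = $452.03
Federal withholding: $11895.43 × 0.2789 = $3317.64
State unemployment insurance (employee share): $13115.14 × 0.006 = $78.69
Legal plan premium: $328.07
Total deductions = $616.41 + $603.30 + $452.03 + $3317.64 + $78.69 + $328.07 = $5396.14
Net pay = $13115.14 − $5396.14 = $7719.00

$7719.00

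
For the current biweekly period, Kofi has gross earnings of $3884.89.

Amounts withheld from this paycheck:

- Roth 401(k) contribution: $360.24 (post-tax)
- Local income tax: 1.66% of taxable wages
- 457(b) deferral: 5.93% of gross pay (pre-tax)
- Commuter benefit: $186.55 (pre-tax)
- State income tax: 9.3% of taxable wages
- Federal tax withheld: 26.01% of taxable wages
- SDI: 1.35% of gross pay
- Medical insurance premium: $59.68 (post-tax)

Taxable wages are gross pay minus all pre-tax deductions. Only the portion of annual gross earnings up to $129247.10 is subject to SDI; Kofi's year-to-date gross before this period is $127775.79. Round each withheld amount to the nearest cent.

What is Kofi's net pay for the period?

Commuter benefit: $186.55
457(b) deferral: $3884.89 × 0.0593 = $230.37
Pre-tax total = $186.55 + $230.37 = $416.92
Taxable wages = $3884.89 − $416.92 = $3467.97
Local income tax: $3467.97 × 0.0166 = $57.57
State income tax: $3467.97 × 0.093 = $322.52
Federal tax withheld: $3467.97 × 0.2601 = $902.02
SDI: only $129247.10 − $127775.79 = $1471.31 of this check is subject → $1471.31 × 0.0135 = $19.86
Roth 401(k) contribution: $360.24
Medical insurance premium: $59.68
Total deductions = $186.55 + $230.37 + $57.57 + $322.52 + $902.02 + $19.86 + $360.24 + $59.68 = $2138.81
Net pay = $3884.89 − $2138.81 = $1746.08

$1746.08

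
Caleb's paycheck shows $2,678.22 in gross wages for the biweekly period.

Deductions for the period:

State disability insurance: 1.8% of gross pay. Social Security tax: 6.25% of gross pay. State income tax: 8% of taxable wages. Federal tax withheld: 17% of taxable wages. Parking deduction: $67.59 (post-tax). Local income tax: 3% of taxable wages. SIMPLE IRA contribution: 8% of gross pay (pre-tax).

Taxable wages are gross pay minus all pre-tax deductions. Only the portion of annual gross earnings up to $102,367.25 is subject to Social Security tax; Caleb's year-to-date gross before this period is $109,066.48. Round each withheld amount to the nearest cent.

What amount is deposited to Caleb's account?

$1,658.25

SIMPLE IRA contribution: $2,678.22 × 0.08 = $214.26
Taxable wages = $2,678.22 − $214.26 = $2,463.96
Local income tax: $2,463.96 × 0.03 = $73.92
Federal tax withheld: $2,463.96 × 0.17 = $418.87
State income tax: $2,463.96 × 0.08 = $197.12
State disability insurance: $2,678.22 × 0.018 = $48.21
Social Security tax: annual cap $102,367.25 already reached (YTD $109,066.48), so $0.00
Parking deduction: $67.59
Total deductions = $214.26 + $73.92 + $418.87 + $197.12 + $48.21 + $0.00 + $67.59 = $1,019.97
Net pay = $2,678.22 − $1,019.97 = $1,658.25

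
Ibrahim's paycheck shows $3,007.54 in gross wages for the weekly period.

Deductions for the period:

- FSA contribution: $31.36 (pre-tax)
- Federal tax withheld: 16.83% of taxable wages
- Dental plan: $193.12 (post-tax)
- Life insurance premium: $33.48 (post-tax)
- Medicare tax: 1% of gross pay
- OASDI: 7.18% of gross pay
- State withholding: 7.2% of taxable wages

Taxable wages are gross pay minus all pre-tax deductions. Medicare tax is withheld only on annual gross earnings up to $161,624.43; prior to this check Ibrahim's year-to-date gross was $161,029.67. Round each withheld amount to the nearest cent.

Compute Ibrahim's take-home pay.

$1,812.52

FSA contribution: $31.36
Taxable wages = $3,007.54 − $31.36 = $2,976.18
Federal tax withheld: $2,976.18 × 0.1683 = $500.89
State withholding: $2,976.18 × 0.072 = $214.28
Medicare tax: only $161,624.43 − $161,029.67 = $594.76 of this check is subject → $594.76 × 0.01 = $5.95
OASDI: $3,007.54 × 0.0718 = $215.94
Life insurance premium: $33.48
Dental plan: $193.12
Total deductions = $31.36 + $500.89 + $214.28 + $5.95 + $215.94 + $33.48 + $193.12 = $1,195.02
Net pay = $3,007.54 − $1,195.02 = $1,812.52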